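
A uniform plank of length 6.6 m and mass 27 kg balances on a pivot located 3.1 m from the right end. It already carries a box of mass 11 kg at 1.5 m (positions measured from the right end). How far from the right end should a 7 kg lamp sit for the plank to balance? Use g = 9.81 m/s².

x ≈ 4.84 m from the right end

Take moments about the pivot (at 3.1 m from the right end).
Beam weight: 27 × 9.81 = 264.9 N down at 3.3 m → arm 0.2 m, τ = 264.9 × 0.2 = 52.98 N·m counterclockwise.
Box: 11 × 9.81 = 107.9 N down at 1.5 m → arm 1.6 m, τ = 107.9 × 1.6 = 172.6 N·m clockwise.
Net moment of existing loads = 119.6 N·m clockwise.
The lamp weighs 7 × 9.81 = 68.67 N and must supply an equal counterclockwise moment, so its lever arm about the pivot is 119.6 / 68.67 = 1.74 m.
That puts it at 3.1 + 1.74 = 4.84 m from the right end.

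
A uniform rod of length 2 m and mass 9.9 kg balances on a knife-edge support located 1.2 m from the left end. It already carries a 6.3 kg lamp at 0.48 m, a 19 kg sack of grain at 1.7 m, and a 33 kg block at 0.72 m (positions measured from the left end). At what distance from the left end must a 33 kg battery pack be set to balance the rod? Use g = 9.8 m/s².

Sum moments about the knife-edge support (at 1.2 m from the left end) (the support reaction has zero arm there).
Beam weight: 9.9 × 9.8 = 97.02 N down at 1 m → arm 0.2 m, τ = 97.02 × 0.2 = 19.4 N·m counterclockwise.
Lamp: 6.3 × 9.8 = 61.74 N down at 0.48 m → arm 0.72 m, τ = 61.74 × 0.72 = 44.45 N·m counterclockwise.
Sack of grain: 19 × 9.8 = 186.2 N down at 1.7 m → arm 0.5 m, τ = 186.2 × 0.5 = 93.1 N·m clockwise.
Block: 33 × 9.8 = 323.4 N down at 0.72 m → arm 0.48 m, τ = 323.4 × 0.48 = 155.2 N·m counterclockwise.
Net moment of existing loads = 125.9 N·m counterclockwise.
The battery pack weighs 33 × 9.8 = 323.4 N and must supply an equal clockwise moment, so its lever arm about the knife-edge support is 125.9 / 323.4 = 0.389 m.
That puts it at 1.2 + 0.389 = 1.59 m from the left end.

x ≈ 1.59 m from the left end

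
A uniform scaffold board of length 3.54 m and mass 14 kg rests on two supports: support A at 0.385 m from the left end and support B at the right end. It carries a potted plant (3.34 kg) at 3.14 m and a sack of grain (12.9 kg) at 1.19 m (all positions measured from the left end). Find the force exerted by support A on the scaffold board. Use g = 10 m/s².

Choose support B as the axis so its reaction then has zero moment arm.
Beam weight: 14 × 10 = 140 N down at 1.77 m → arm 1.77 m, τ = 140 × 1.77 = 247.8 N·m counterclockwise.
Potted plant: 3.34 × 10 = 33.4 N down at 3.14 m → arm 0.4 m, τ = 33.4 × 0.4 = 13.36 N·m counterclockwise.
Sack of grain: 12.9 × 10 = 129 N down at 1.19 m → arm 2.35 m, τ = 129 × 2.35 = 303.2 N·m counterclockwise.
Net load moment about support B = 564.4 N·m counterclockwise.
Reaction R at support A is upward at 0.385 m, arm 3.155 m → moment R × 3.155 clockwise.
Balancing moments: R × 3.155 = 564.4, giving R = 179 N.

R_A ≈ 179 N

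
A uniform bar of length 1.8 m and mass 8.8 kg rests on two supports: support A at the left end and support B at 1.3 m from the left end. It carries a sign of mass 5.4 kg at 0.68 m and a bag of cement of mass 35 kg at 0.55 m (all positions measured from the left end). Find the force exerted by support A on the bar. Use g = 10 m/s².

Sum moments about support B (its reaction then has zero moment arm).
Beam weight: 8.8 × 10 = 88 N down at 0.9 m → arm 0.4 m, τ = 88 × 0.4 = 35.2 N·m counterclockwise.
Sign: 5.4 × 10 = 54 N down at 0.68 m → arm 0.62 m, τ = 54 × 0.62 = 33.48 N·m counterclockwise.
Bag of cement: 35 × 10 = 350 N down at 0.55 m → arm 0.75 m, τ = 350 × 0.75 = 262.5 N·m counterclockwise.
Net load moment about support B = 331.2 N·m counterclockwise.
Reaction R at support A is upward at 0 m, arm 1.3 m → moment R × 1.3 clockwise.
Στ = 0 ⇒ R × 1.3 = 331.2 ⇒ R = 255 N.

R_A ≈ 255 N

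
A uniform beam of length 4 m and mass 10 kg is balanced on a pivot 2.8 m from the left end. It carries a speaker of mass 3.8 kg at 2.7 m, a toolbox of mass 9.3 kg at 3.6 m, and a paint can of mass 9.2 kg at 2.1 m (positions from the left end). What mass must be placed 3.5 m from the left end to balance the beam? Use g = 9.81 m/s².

About the pivot (at 2.8 m from the left end):
Beam weight: 10 × 9.81 = 98.1 N down at 2 m → arm 0.8 m, τ = 98.1 × 0.8 = 78.48 N·m counterclockwise.
Speaker: 3.8 × 9.81 = 37.28 N down at 2.7 m → arm 0.1 m, τ = 37.28 × 0.1 = 3.728 N·m counterclockwise.
Toolbox: 9.3 × 9.81 = 91.23 N down at 3.6 m → arm 0.8 m, τ = 91.23 × 0.8 = 72.98 N·m clockwise.
Paint can: 9.2 × 9.81 = 90.25 N down at 2.1 m → arm 0.7 m, τ = 90.25 × 0.7 = 63.17 N·m counterclockwise.
Net moment of known loads = 72.4 N·m counterclockwise.
An unknown mass m at 3.5 m has arm 0.7 m; its moment is m·g·0.7 clockwise.
For rotational equilibrium, m × 9.81 × 0.7 = 72.4, so m = 72.4 / (9.81 × 0.7) = 10.5 kg.

m ≈ 10.5 kg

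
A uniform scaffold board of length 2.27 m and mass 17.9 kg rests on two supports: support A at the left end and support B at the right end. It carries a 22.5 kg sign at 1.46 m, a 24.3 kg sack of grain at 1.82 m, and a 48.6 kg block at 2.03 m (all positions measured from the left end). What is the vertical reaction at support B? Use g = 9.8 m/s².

About support A:
Beam weight: 17.9 × 9.8 = 175.4 N down at 1.135 m → arm 1.135 m, τ = 175.4 × 1.135 = 199.1 N·m clockwise.
Sign: 22.5 × 9.8 = 220.5 N down at 1.46 m → arm 1.46 m, τ = 220.5 × 1.46 = 321.9 N·m clockwise.
Sack of grain: 24.3 × 9.8 = 238.1 N down at 1.82 m → arm 1.82 m, τ = 238.1 × 1.82 = 433.3 N·m clockwise.
Block: 48.6 × 9.8 = 476.3 N down at 2.03 m → arm 2.03 m, τ = 476.3 × 2.03 = 966.9 N·m clockwise.
Net load moment about support A = 1921 N·m clockwise.
Reaction R at support B is upward at 2.27 m, arm 2.27 m → moment R × 2.27 counterclockwise.
For rotational equilibrium, R × 2.27 = 1921, so R = 846 N.

R_B ≈ 846 N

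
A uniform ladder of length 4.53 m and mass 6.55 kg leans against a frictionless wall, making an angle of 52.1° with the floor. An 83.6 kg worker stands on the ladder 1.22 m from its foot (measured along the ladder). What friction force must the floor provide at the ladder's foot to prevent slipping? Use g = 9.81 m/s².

f ≈ 197 N

Choose the foot of the ladder as the axis so the floor normal and friction both act there and drop out.
Ladder weight 6.55×9.81 = 64.26 N acts at 2.265 m along the ladder; its horizontal arm is 2.265·cos52.1° = 1.391 m → τ = 89.39 N·m clockwise.
Worker: 83.6×9.81 = 820.1 N at 1.22 m → arm 0.7494 m → τ = 614.6 N·m clockwise.
Wall normal N acts horizontally at the top; its moment arm is the height L sinθ = 4.53·sin52.1° = 3.575 m, counterclockwise.
Setting net torque to zero: N × 3.575 = 704 → N = 197 N.
ΣFx = 0: friction at the foot balances the wall's push, so f = N_wall = 197 N.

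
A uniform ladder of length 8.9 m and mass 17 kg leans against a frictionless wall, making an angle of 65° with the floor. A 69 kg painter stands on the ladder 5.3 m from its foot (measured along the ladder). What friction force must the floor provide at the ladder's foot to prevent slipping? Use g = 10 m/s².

Sum moments about the foot of the ladder (the floor normal and friction both act there and drop out).
Ladder weight 17×10 = 170 N acts at 4.45 m along the ladder; its horizontal arm is 4.45·cos65° = 1.881 m → τ = 319.8 N·m clockwise.
Painter: 69×10 = 690 N at 5.3 m → arm 2.24 m → τ = 1546 N·m clockwise.
Wall normal N acts horizontally at the top; its moment arm is the height L sinθ = 8.9·sin65° = 8.066 m, counterclockwise.
Στ = 0 ⇒ N × 8.066 = 1866 ⇒ N = 231 N.
ΣFx = 0: friction at the foot balances the wall's push, so f = N_wall = 231 N.

f ≈ 231 N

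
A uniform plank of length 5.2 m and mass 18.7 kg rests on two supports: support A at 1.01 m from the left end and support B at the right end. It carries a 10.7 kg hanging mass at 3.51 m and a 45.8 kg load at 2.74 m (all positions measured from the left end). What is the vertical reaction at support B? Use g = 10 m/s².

Taking torques about support A:
Beam weight: 18.7 × 10 = 187 N down at 2.6 m → arm 1.59 m, τ = 187 × 1.59 = 297.3 N·m clockwise.
Hanging mass: 10.7 × 10 = 107 N down at 3.51 m → arm 2.5 m, τ = 107 × 2.5 = 267.5 N·m clockwise.
Load: 45.8 × 10 = 458 N down at 2.74 m → arm 1.73 m, τ = 458 × 1.73 = 792.3 N·m clockwise.
Net load moment about support A = 1357 N·m clockwise.
Reaction R at support B is upward at 5.2 m, arm 4.19 m → moment R × 4.19 counterclockwise.
Στ = 0 ⇒ R × 4.19 = 1357 ⇒ R = 324 N.

R_B ≈ 324 N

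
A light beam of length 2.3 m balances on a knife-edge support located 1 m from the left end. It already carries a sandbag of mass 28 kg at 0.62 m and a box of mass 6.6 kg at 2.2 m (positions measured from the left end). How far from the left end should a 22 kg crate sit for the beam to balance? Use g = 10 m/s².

x ≈ 1.12 m from the left end

About the knife-edge support (at 1 m from the left end):
Sandbag: 28 × 10 = 280 N down at 0.62 m → arm 0.38 m, τ = 280 × 0.38 = 106.4 N·m counterclockwise.
Box: 6.6 × 10 = 66 N down at 2.2 m → arm 1.2 m, τ = 66 × 1.2 = 79.2 N·m clockwise.
Net moment of existing loads = 27.2 N·m counterclockwise.
The crate weighs 22 × 10 = 220 N and must supply an equal clockwise moment, so its lever arm about the knife-edge support is 27.2 / 220 = 0.124 m.
That puts it at 1 + 0.124 = 1.12 m from the left end.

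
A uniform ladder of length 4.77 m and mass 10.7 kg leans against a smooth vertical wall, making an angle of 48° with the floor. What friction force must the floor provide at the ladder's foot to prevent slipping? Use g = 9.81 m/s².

f ≈ 47.3 N

About the foot of the ladder:
Ladder weight 10.7×9.81 = 105 N acts at 2.385 m along the ladder; its horizontal arm is 2.385·cos48° = 1.596 m → τ = 167.6 N·m clockwise.
Wall normal N acts horizontally at the top; its moment arm is the height L sinθ = 4.77·sin48° = 3.545 m, counterclockwise.
For rotational equilibrium, N × 3.545 = 167.6, so N = 47.3 N.
ΣFx = 0: friction at the foot balances the wall's push, so f = N_wall = 47.3 N.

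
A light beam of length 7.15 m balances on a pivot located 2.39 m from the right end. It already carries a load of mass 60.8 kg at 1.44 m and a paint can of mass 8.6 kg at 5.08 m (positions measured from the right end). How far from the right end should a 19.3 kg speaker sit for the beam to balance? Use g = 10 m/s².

About the pivot (at 2.39 m from the right end):
Load: 60.8 × 10 = 608 N down at 1.44 m → arm 0.95 m, τ = 608 × 0.95 = 577.6 N·m clockwise.
Paint can: 8.6 × 10 = 86 N down at 5.08 m → arm 2.69 m, τ = 86 × 2.69 = 231.3 N·m counterclockwise.
Net moment of existing loads = 346.3 N·m clockwise.
The speaker weighs 19.3 × 10 = 193 N and must supply an equal counterclockwise moment, so its lever arm about the pivot is 346.3 / 193 = 1.79 m.
That puts it at 2.39 + 1.79 = 4.18 m from the right end.

x ≈ 4.18 m from the right end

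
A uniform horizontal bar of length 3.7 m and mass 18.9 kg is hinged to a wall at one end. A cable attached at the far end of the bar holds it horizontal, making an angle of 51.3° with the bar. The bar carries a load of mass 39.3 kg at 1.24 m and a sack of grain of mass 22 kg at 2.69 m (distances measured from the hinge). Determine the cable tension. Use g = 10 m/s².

About the hinge:
Beam weight: 18.9 × 10 = 189 N down at 1.85 m → arm 1.85 m, τ = 189 × 1.85 = 349.7 N·m clockwise.
Load: 39.3 × 10 = 393 N down at 1.24 m → arm 1.24 m, τ = 393 × 1.24 = 487.3 N·m clockwise.
Sack of grain: 22 × 10 = 220 N down at 2.69 m → arm 2.69 m, τ = 220 × 2.69 = 591.8 N·m clockwise.
Total clockwise load moment = 1429 N·m.
The cable tension T acts at 3.7 m; only its component perpendicular to the bar, T sinθ, produces torque. sin 51.3° = 0.7804.
For rotational equilibrium, T × 3.7 × 0.7804 = 1429, so T = 1429 / 2.887 = 495 N.

T ≈ 495 N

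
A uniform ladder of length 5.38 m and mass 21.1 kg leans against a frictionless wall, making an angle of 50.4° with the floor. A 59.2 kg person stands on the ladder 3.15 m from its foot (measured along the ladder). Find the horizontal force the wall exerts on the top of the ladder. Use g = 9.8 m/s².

Take moments about the foot of the ladder.
Ladder weight 21.1×9.8 = 206.8 N acts at 2.69 m along the ladder; its horizontal arm is 2.69·cos50.4° = 1.715 m → τ = 354.7 N·m clockwise.
Person: 59.2×9.8 = 580.2 N at 3.15 m → arm 2.008 m → τ = 1165 N·m clockwise.
Wall normal N acts horizontally at the top; its moment arm is the height L sinθ = 5.38·sin50.4° = 4.145 m, counterclockwise.
For rotational equilibrium, N × 4.145 = 1520, so N = 367 N.

N_wall ≈ 367 N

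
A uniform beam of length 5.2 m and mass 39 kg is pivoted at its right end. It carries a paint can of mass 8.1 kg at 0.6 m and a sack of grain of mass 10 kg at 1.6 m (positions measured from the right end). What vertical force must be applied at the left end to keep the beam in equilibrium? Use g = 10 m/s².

Take moments about the right end.
Beam weight: 39 × 10 = 390 N down at 2.6 m → arm 2.6 m, τ = 390 × 2.6 = 1014 N·m counterclockwise.
Paint can: 8.1 × 10 = 81 N down at 0.6 m → arm 0.6 m, τ = 81 × 0.6 = 48.6 N·m counterclockwise.
Sack of grain: 10 × 10 = 100 N down at 1.6 m → arm 1.6 m, τ = 100 × 1.6 = 160 N·m counterclockwise.
Net moment of the loads = 1223 N·m counterclockwise.
The upward force F acts at the left end, arm 5.2 m, giving F × 5.2 clockwise.
Στ = 0 ⇒ F × 5.2 = 1223 ⇒ F = 1223 / 5.2 = 235 N.

F ≈ 235 N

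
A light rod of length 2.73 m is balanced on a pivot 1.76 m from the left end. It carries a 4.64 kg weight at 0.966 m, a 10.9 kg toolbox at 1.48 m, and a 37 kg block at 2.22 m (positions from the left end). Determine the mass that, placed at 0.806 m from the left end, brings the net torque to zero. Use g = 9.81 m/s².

About the pivot (at 1.76 m from the left end):
Weight: 4.64 × 9.81 = 45.52 N down at 0.966 m → arm 0.794 m, τ = 45.52 × 0.794 = 36.14 N·m counterclockwise.
Toolbox: 10.9 × 9.81 = 106.9 N down at 1.48 m → arm 0.28 m, τ = 106.9 × 0.28 = 29.93 N·m counterclockwise.
Block: 37 × 9.81 = 363 N down at 2.22 m → arm 0.46 m, τ = 363 × 0.46 = 167 N·m clockwise.
Net moment of known loads = 100.9 N·m clockwise.
An unknown mass m at 0.806 m has arm 0.954 m; its moment is m·g·0.954 counterclockwise.
Balancing moments: m × 9.81 × 0.954 = 100.9, giving m = 100.9 / (9.81 × 0.954) = 10.8 kg.

m ≈ 10.8 kg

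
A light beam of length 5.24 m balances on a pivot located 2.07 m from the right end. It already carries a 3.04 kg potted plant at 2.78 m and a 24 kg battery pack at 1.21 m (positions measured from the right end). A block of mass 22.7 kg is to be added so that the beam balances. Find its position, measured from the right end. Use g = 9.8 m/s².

x ≈ 2.88 m from the right end

About the pivot (at 2.07 m from the right end):
Potted plant: 3.04 × 9.8 = 29.79 N down at 2.78 m → arm 0.71 m, τ = 29.79 × 0.71 = 21.15 N·m counterclockwise.
Battery pack: 24 × 9.8 = 235.2 N down at 1.21 m → arm 0.86 m, τ = 235.2 × 0.86 = 202.3 N·m clockwise.
Net moment of existing loads = 181.2 N·m clockwise.
The block weighs 22.7 × 9.8 = 222.5 N and must supply an equal counterclockwise moment, so its lever arm about the pivot is 181.2 / 222.5 = 0.814 m.
That puts it at 2.07 + 0.814 = 2.88 m from the right end.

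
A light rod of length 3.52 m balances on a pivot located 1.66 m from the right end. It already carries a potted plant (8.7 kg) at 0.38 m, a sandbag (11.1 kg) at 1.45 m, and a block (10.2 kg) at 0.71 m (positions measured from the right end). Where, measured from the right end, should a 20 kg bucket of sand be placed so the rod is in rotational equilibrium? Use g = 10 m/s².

x ≈ 2.82 m from the right end

Sum moments about the pivot (at 1.66 m from the right end) (the support reaction has zero arm there).
Potted plant: 8.7 × 10 = 87 N down at 0.38 m → arm 1.28 m, τ = 87 × 1.28 = 111.4 N·m clockwise.
Sandbag: 11.1 × 10 = 111 N down at 1.45 m → arm 0.21 m, τ = 111 × 0.21 = 23.31 N·m clockwise.
Block: 10.2 × 10 = 102 N down at 0.71 m → arm 0.95 m, τ = 102 × 0.95 = 96.9 N·m clockwise.
Net moment of existing loads = 231.6 N·m clockwise.
The bucket of sand weighs 20 × 10 = 200 N and must supply an equal counterclockwise moment, so its lever arm about the pivot is 231.6 / 200 = 1.16 m.
That puts it at 1.66 + 1.16 = 2.82 m from the right end.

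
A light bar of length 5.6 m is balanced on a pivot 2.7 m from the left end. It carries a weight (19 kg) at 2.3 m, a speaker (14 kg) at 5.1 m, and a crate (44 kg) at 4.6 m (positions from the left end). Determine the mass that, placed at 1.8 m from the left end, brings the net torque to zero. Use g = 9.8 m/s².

m ≈ 122 kg

Take moments about the pivot (at 2.7 m from the left end).
Weight: 19 × 9.8 = 186.2 N down at 2.3 m → arm 0.4 m, τ = 186.2 × 0.4 = 74.48 N·m counterclockwise.
Speaker: 14 × 9.8 = 137.2 N down at 5.1 m → arm 2.4 m, τ = 137.2 × 2.4 = 329.3 N·m clockwise.
Crate: 44 × 9.8 = 431.2 N down at 4.6 m → arm 1.9 m, τ = 431.2 × 1.9 = 819.3 N·m clockwise.
Net moment of known loads = 1074 N·m clockwise.
An unknown mass m at 1.8 m has arm 0.9 m; its moment is m·g·0.9 counterclockwise.
Στ = 0 ⇒ m × 9.8 × 0.9 = 1074 ⇒ m = 1074 / (9.8 × 0.9) = 122 kg.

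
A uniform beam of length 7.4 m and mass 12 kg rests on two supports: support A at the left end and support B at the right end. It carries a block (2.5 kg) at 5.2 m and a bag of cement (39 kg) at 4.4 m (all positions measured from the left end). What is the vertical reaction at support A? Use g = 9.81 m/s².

Sum moments about support B (its reaction then has zero moment arm).
Beam weight: 12 × 9.81 = 117.7 N down at 3.7 m → arm 3.7 m, τ = 117.7 × 3.7 = 435.5 N·m counterclockwise.
Block: 2.5 × 9.81 = 24.53 N down at 5.2 m → arm 2.2 m, τ = 24.53 × 2.2 = 53.97 N·m counterclockwise.
Bag of cement: 39 × 9.81 = 382.6 N down at 4.4 m → arm 3 m, τ = 382.6 × 3 = 1148 N·m counterclockwise.
Net load moment about support B = 1637 N·m counterclockwise.
Reaction R at support A is upward at 0 m, arm 7.4 m → moment R × 7.4 clockwise.
Balancing moments: R × 7.4 = 1637, giving R = 221 N.

R_A ≈ 221 N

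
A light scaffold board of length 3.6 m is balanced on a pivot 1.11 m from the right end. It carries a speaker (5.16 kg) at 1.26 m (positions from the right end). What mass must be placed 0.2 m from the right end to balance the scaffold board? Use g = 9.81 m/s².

About the pivot (at 1.11 m from the right end):
Speaker: 5.16 × 9.81 = 50.62 N down at 1.26 m → arm 0.15 m, τ = 50.62 × 0.15 = 7.593 N·m counterclockwise.
Net moment of known loads = 7.593 N·m counterclockwise.
An unknown mass m at 0.2 m has arm 0.91 m; its moment is m·g·0.91 clockwise.
Balancing moments: m × 9.81 × 0.91 = 7.593, giving m = 7.593 / (9.81 × 0.91) = 0.851 kg.

m ≈ 0.851 kg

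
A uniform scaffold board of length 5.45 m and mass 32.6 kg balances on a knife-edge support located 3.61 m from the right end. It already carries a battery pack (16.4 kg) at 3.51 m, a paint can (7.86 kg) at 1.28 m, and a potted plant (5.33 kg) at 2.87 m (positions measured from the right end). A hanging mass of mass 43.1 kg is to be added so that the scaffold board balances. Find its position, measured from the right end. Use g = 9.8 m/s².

x ≈ 4.83 m from the right end

Sum moments about the knife-edge support (at 3.61 m from the right end) (the support reaction has zero arm there).
Beam weight: 32.6 × 9.8 = 319.5 N down at 2.725 m → arm 0.885 m, τ = 319.5 × 0.885 = 282.8 N·m clockwise.
Battery pack: 16.4 × 9.8 = 160.7 N down at 3.51 m → arm 0.1 m, τ = 160.7 × 0.1 = 16.07 N·m clockwise.
Paint can: 7.86 × 9.8 = 77.03 N down at 1.28 m → arm 2.33 m, τ = 77.03 × 2.33 = 179.5 N·m clockwise.
Potted plant: 5.33 × 9.8 = 52.23 N down at 2.87 m → arm 0.74 m, τ = 52.23 × 0.74 = 38.65 N·m clockwise.
Net moment of existing loads = 517 N·m clockwise.
The hanging mass weighs 43.1 × 9.8 = 422.4 N and must supply an equal counterclockwise moment, so its lever arm about the knife-edge support is 517 / 422.4 = 1.22 m.
That puts it at 3.61 + 1.22 = 4.83 m from the right end.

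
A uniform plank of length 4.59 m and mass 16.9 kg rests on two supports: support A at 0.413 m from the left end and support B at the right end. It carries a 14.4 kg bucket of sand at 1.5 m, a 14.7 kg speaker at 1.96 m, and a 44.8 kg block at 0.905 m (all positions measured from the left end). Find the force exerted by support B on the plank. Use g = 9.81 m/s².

About support A:
Beam weight: 16.9 × 9.81 = 165.8 N down at 2.295 m → arm 1.882 m, τ = 165.8 × 1.882 = 312 N·m clockwise.
Bucket of sand: 14.4 × 9.81 = 141.3 N down at 1.5 m → arm 1.087 m, τ = 141.3 × 1.087 = 153.6 N·m clockwise.
Speaker: 14.7 × 9.81 = 144.2 N down at 1.96 m → arm 1.547 m, τ = 144.2 × 1.547 = 223.1 N·m clockwise.
Block: 44.8 × 9.81 = 439.5 N down at 0.905 m → arm 0.492 m, τ = 439.5 × 0.492 = 216.2 N·m clockwise.
Net load moment about support A = 904.9 N·m clockwise.
Reaction R at support B is upward at 4.59 m, arm 4.177 m → moment R × 4.177 counterclockwise.
For rotational equilibrium, R × 4.177 = 904.9, so R = 217 N.

R_B ≈ 217 N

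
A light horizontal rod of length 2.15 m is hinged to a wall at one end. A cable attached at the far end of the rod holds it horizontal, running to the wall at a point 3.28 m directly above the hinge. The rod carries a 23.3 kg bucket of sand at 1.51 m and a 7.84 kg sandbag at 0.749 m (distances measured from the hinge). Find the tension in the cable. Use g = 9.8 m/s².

T ≈ 224 N

Sum moments about the hinge (the unknown hinge reaction has zero arm there).
Bucket of sand: 23.3 × 9.8 = 228.3 N down at 1.51 m → arm 1.51 m, τ = 228.3 × 1.51 = 344.7 N·m clockwise.
Sandbag: 7.84 × 9.8 = 76.83 N down at 0.749 m → arm 0.749 m, τ = 76.83 × 0.749 = 57.55 N·m clockwise.
Total clockwise load moment = 402.2 N·m.
The cable tension T acts at 2.15 m; only its component perpendicular to the rod, T sinθ, produces torque. sinθ = h/√(h²+d²) = 3.28/√(3.28²+2.15²) = 0.8363.
Setting net torque to zero: T × 2.15 × 0.8363 = 402.2 → T = 402.2 / 1.798 = 224 N.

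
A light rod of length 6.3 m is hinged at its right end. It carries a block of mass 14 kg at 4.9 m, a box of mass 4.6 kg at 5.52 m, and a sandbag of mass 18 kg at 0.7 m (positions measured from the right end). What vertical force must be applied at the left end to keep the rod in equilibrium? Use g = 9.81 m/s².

Take moments about the right end.
Block: 14 × 9.81 = 137.3 N down at 4.9 m → arm 4.9 m, τ = 137.3 × 4.9 = 672.8 N·m counterclockwise.
Box: 4.6 × 9.81 = 45.13 N down at 5.52 m → arm 5.52 m, τ = 45.13 × 5.52 = 249.1 N·m counterclockwise.
Sandbag: 18 × 9.81 = 176.6 N down at 0.7 m → arm 0.7 m, τ = 176.6 × 0.7 = 123.6 N·m counterclockwise.
Net moment of the loads = 1046 N·m counterclockwise.
The upward force F acts at the left end, arm 6.3 m, giving F × 6.3 clockwise.
Setting net torque to zero: F × 6.3 = 1046 → F = 1046 / 6.3 = 166 N.

F ≈ 166 N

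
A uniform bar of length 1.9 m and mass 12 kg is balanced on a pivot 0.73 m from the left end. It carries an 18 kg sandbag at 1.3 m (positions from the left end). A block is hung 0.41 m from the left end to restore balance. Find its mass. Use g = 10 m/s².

m ≈ 40.3 kg

Sum moments about the pivot (at 0.73 m from the left end) (the support reaction has zero arm there).
Beam weight: 12 × 10 = 120 N down at 0.95 m → arm 0.22 m, τ = 120 × 0.22 = 26.4 N·m clockwise.
Sandbag: 18 × 10 = 180 N down at 1.3 m → arm 0.57 m, τ = 180 × 0.57 = 102.6 N·m clockwise.
Net moment of known loads = 129 N·m clockwise.
An unknown mass m at 0.41 m has arm 0.32 m; its moment is m·g·0.32 counterclockwise.
Στ = 0 ⇒ m × 10 × 0.32 = 129 ⇒ m = 129 / (10 × 0.32) = 40.3 kg.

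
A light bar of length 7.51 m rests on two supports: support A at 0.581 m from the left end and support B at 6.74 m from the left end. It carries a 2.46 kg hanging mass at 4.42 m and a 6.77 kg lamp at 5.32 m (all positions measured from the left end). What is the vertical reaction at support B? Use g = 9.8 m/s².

R_B ≈ 66.1 N

Take moments about support A.
Hanging mass: 2.46 × 9.8 = 24.11 N down at 4.42 m → arm 3.839 m, τ = 24.11 × 3.839 = 92.56 N·m clockwise.
Lamp: 6.77 × 9.8 = 66.35 N down at 5.32 m → arm 4.739 m, τ = 66.35 × 4.739 = 314.4 N·m clockwise.
Net load moment about support A = 407 N·m clockwise.
Reaction R at support B is upward at 6.74 m, arm 6.159 m → moment R × 6.159 counterclockwise.
Στ = 0 ⇒ R × 6.159 = 407 ⇒ R = 66.1 N.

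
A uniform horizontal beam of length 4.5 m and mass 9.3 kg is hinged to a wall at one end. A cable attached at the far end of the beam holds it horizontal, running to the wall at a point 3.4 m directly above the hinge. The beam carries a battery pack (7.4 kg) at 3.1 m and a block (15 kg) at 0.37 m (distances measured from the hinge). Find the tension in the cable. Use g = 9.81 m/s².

T ≈ 179 N

About the hinge:
Beam weight: 9.3 × 9.81 = 91.23 N down at 2.25 m → arm 2.25 m, τ = 91.23 × 2.25 = 205.3 N·m clockwise.
Battery pack: 7.4 × 9.81 = 72.59 N down at 3.1 m → arm 3.1 m, τ = 72.59 × 3.1 = 225 N·m clockwise.
Block: 15 × 9.81 = 147.2 N down at 0.37 m → arm 0.37 m, τ = 147.2 × 0.37 = 54.46 N·m clockwise.
Total clockwise load moment = 484.8 N·m.
The cable tension T acts at 4.5 m; only its component perpendicular to the beam, T sinθ, produces torque. sinθ = h/√(h²+d²) = 3.4/√(3.4²+4.5²) = 0.6028.
For rotational equilibrium, T × 4.5 × 0.6028 = 484.8, so T = 484.8 / 2.713 = 179 N.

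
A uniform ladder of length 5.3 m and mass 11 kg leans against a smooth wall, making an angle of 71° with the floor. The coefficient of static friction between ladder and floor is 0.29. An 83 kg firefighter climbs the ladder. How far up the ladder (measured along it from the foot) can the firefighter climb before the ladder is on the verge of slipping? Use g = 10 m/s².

d ≈ 4.7 m

Take moments about the foot of the ladder.
Ladder weight 11×10 = 110 N acts at 2.65 m along the ladder; its horizontal arm is 2.65·cos71° = 0.8628 m → τ = 94.91 N·m clockwise.
Firefighter weight 83×10 = 830 N at distance d → arm d·cos71° → τ = 830·d·0.3256 clockwise.
Wall normal N at the top has arm L sinθ = 5.011 m counterclockwise, so Στ = 0 gives N·5.011 = 94.91 + 270.2·d.
ΣFy = 0 ⇒ N_floor = 940 N, so the maximum friction is μ_s·N_floor = 0.29×940 = 272.6 N. ΣFx = 0 ⇒ N_wall = f, so at the slipping point N = 272.6 N.
Substituting: 272.6×5.011 = 94.91 + 270.2·d ⇒ d = (1366 − 94.91) / 270.2 = 4.7 m.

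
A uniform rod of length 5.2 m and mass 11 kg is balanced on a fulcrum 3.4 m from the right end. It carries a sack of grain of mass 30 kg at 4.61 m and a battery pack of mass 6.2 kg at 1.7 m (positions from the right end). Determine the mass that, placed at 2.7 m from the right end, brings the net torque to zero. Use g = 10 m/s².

Sum moments about the fulcrum (at 3.4 m from the right end) (the support reaction has zero arm there).
Beam weight: 11 × 10 = 110 N down at 2.6 m → arm 0.8 m, τ = 110 × 0.8 = 88 N·m clockwise.
Sack of grain: 30 × 10 = 300 N down at 4.61 m → arm 1.21 m, τ = 300 × 1.21 = 363 N·m counterclockwise.
Battery pack: 6.2 × 10 = 62 N down at 1.7 m → arm 1.7 m, τ = 62 × 1.7 = 105.4 N·m clockwise.
Net moment of known loads = 169.6 N·m counterclockwise.
An unknown mass m at 2.7 m has arm 0.7 m; its moment is m·g·0.7 clockwise.
Setting net torque to zero: m × 10 × 0.7 = 169.6 → m = 169.6 / (10 × 0.7) = 24.2 kg.

m ≈ 24.2 kg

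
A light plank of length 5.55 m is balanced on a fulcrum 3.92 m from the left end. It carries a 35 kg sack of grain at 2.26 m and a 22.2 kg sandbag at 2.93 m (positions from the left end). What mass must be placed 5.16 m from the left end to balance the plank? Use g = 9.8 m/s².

m ≈ 64.6 kg

Take moments about the fulcrum (at 3.92 m from the left end).
Sack of grain: 35 × 9.8 = 343 N down at 2.26 m → arm 1.66 m, τ = 343 × 1.66 = 569.4 N·m counterclockwise.
Sandbag: 22.2 × 9.8 = 217.6 N down at 2.93 m → arm 0.99 m, τ = 217.6 × 0.99 = 215.4 N·m counterclockwise.
Net moment of known loads = 784.8 N·m counterclockwise.
An unknown mass m at 5.16 m has arm 1.24 m; its moment is m·g·1.24 clockwise.
Balancing moments: m × 9.8 × 1.24 = 784.8, giving m = 784.8 / (9.8 × 1.24) = 64.6 kg.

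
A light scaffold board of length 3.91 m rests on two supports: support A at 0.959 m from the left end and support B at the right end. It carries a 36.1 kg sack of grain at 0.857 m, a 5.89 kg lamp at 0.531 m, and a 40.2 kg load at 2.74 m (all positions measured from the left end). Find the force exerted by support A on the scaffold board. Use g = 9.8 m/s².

R_A ≈ 588 N

Sum moments about support B (its reaction then has zero moment arm).
Sack of grain: 36.1 × 9.8 = 353.8 N down at 0.857 m → arm 3.053 m, τ = 353.8 × 3.053 = 1080 N·m counterclockwise.
Lamp: 5.89 × 9.8 = 57.72 N down at 0.531 m → arm 3.379 m, τ = 57.72 × 3.379 = 195 N·m counterclockwise.
Load: 40.2 × 9.8 = 394 N down at 2.74 m → arm 1.17 m, τ = 394 × 1.17 = 461 N·m counterclockwise.
Net load moment about support B = 1736 N·m counterclockwise.
Reaction R at support A is upward at 0.959 m, arm 2.951 m → moment R × 2.951 clockwise.
Balancing moments: R × 2.951 = 1736, giving R = 588 N.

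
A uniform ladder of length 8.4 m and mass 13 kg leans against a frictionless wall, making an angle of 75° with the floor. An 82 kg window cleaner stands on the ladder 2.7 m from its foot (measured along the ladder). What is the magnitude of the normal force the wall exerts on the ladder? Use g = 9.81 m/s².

Sum moments about the foot of the ladder (the floor normal and friction both act there and drop out).
Ladder weight 13×9.81 = 127.5 N acts at 4.2 m along the ladder; its horizontal arm is 4.2·cos75° = 1.087 m → τ = 138.6 N·m clockwise.
Window cleaner: 82×9.81 = 804.4 N at 2.7 m → arm 0.6988 m → τ = 562.1 N·m clockwise.
Wall normal N acts horizontally at the top; its moment arm is the height L sinθ = 8.4·sin75° = 8.114 m, counterclockwise.
For rotational equilibrium, N × 8.114 = 700.7, so N = 86.4 N.

N_wall ≈ 86.4 N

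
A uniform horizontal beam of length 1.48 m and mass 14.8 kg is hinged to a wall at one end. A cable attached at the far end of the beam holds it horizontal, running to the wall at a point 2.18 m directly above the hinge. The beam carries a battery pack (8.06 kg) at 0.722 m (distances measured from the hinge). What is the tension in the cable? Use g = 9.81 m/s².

About the hinge:
Beam weight: 14.8 × 9.81 = 145.2 N down at 0.74 m → arm 0.74 m, τ = 145.2 × 0.74 = 107.4 N·m clockwise.
Battery pack: 8.06 × 9.81 = 79.07 N down at 0.722 m → arm 0.722 m, τ = 79.07 × 0.722 = 57.09 N·m clockwise.
Total clockwise load moment = 164.5 N·m.
The cable tension T acts at 1.48 m; only its component perpendicular to the beam, T sinθ, produces torque. sinθ = h/√(h²+d²) = 2.18/√(2.18²+1.48²) = 0.8273.
Setting net torque to zero: T × 1.48 × 0.8273 = 164.5 → T = 164.5 / 1.224 = 134 N.

T ≈ 134 N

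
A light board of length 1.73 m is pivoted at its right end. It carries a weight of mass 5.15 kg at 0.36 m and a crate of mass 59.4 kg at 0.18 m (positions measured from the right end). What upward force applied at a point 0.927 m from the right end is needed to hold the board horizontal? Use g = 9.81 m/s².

F ≈ 133 N

About the right end:
Weight: 5.15 × 9.81 = 50.52 N down at 0.36 m → arm 0.36 m, τ = 50.52 × 0.36 = 18.19 N·m counterclockwise.
Crate: 59.4 × 9.81 = 582.7 N down at 0.18 m → arm 0.18 m, τ = 582.7 × 0.18 = 104.9 N·m counterclockwise.
Net moment of the loads = 123.1 N·m counterclockwise.
The upward force F acts at a point 0.927 m from the right end, arm 0.927 m, giving F × 0.927 clockwise.
For rotational equilibrium, F × 0.927 = 123.1, so F = 123.1 / 0.927 = 133 N.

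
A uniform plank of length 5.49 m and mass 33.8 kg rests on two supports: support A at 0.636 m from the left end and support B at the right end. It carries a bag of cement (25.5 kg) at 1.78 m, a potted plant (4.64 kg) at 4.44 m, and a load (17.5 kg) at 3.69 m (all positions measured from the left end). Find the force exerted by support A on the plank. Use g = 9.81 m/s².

R_A ≈ 452 N

Take moments about support B.
Beam weight: 33.8 × 9.81 = 331.6 N down at 2.745 m → arm 2.745 m, τ = 331.6 × 2.745 = 910.2 N·m counterclockwise.
Bag of cement: 25.5 × 9.81 = 250.2 N down at 1.78 m → arm 3.71 m, τ = 250.2 × 3.71 = 928.2 N·m counterclockwise.
Potted plant: 4.64 × 9.81 = 45.52 N down at 4.44 m → arm 1.05 m, τ = 45.52 × 1.05 = 47.8 N·m counterclockwise.
Load: 17.5 × 9.81 = 171.7 N down at 3.69 m → arm 1.8 m, τ = 171.7 × 1.8 = 309.1 N·m counterclockwise.
Net load moment about support B = 2195 N·m counterclockwise.
Reaction R at support A is upward at 0.636 m, arm 4.854 m → moment R × 4.854 clockwise.
Στ = 0 ⇒ R × 4.854 = 2195 ⇒ R = 452 N.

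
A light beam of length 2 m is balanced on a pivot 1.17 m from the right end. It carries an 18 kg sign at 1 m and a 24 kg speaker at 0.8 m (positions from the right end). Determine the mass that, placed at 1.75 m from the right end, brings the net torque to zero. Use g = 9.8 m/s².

Choose the pivot (at 1.17 m from the right end) as the axis so the support reaction has zero arm there.
Sign: 18 × 9.8 = 176.4 N down at 1 m → arm 0.17 m, τ = 176.4 × 0.17 = 29.99 N·m clockwise.
Speaker: 24 × 9.8 = 235.2 N down at 0.8 m → arm 0.37 m, τ = 235.2 × 0.37 = 87.02 N·m clockwise.
Net moment of known loads = 117 N·m clockwise.
An unknown mass m at 1.75 m has arm 0.58 m; its moment is m·g·0.58 counterclockwise.
For rotational equilibrium, m × 9.8 × 0.58 = 117, so m = 117 / (9.8 × 0.58) = 20.6 kg.

m ≈ 20.6 kg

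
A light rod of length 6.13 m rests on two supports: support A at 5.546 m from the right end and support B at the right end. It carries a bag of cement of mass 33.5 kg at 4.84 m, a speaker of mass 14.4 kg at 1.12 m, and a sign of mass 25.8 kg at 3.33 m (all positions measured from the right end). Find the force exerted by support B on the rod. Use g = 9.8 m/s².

R_B ≈ 255 N

About support A:
Bag of cement: 33.5 × 9.8 = 328.3 N down at 4.84 m → arm 0.706 m, τ = 328.3 × 0.706 = 231.8 N·m clockwise.
Speaker: 14.4 × 9.8 = 141.1 N down at 1.12 m → arm 4.426 m, τ = 141.1 × 4.426 = 624.5 N·m clockwise.
Sign: 25.8 × 9.8 = 252.8 N down at 3.33 m → arm 2.216 m, τ = 252.8 × 2.216 = 560.2 N·m clockwise.
Net load moment about support A = 1416 N·m clockwise.
Reaction R at support B is upward at 0 m, arm 5.546 m → moment R × 5.546 counterclockwise.
Στ = 0 ⇒ R × 5.546 = 1416 ⇒ R = 255 N.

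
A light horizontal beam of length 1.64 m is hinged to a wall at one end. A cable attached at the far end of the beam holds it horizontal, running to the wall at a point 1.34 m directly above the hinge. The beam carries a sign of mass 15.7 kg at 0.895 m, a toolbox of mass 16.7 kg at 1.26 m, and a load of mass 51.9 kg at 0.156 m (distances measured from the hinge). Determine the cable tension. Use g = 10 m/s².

T ≈ 416 N

Choose the hinge as the axis so the unknown hinge reaction has zero arm there.
Sign: 15.7 × 10 = 157 N down at 0.895 m → arm 0.895 m, τ = 157 × 0.895 = 140.5 N·m clockwise.
Toolbox: 16.7 × 10 = 167 N down at 1.26 m → arm 1.26 m, τ = 167 × 1.26 = 210.4 N·m clockwise.
Load: 51.9 × 10 = 519 N down at 0.156 m → arm 0.156 m, τ = 519 × 0.156 = 80.96 N·m clockwise.
Total clockwise load moment = 431.9 N·m.
The cable tension T acts at 1.64 m; only its component perpendicular to the beam, T sinθ, produces torque. sinθ = h/√(h²+d²) = 1.34/√(1.34²+1.64²) = 0.6327.
For rotational equilibrium, T × 1.64 × 0.6327 = 431.9, so T = 431.9 / 1.038 = 416 N.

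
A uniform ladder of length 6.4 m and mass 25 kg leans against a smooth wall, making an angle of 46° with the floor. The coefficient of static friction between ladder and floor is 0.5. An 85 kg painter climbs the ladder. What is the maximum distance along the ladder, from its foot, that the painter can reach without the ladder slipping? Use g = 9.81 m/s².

Take moments about the foot of the ladder.
Ladder weight 25×9.81 = 245.2 N acts at 3.2 m along the ladder; its horizontal arm is 3.2·cos46° = 2.223 m → τ = 545.1 N·m clockwise.
Painter weight 85×9.81 = 833.9 N at distance d → arm d·cos46° → τ = 833.9·d·0.6947 clockwise.
Wall normal N at the top has arm L sinθ = 4.604 m counterclockwise, so Στ = 0 gives N·4.604 = 545.1 + 579.3·d.
ΣFy = 0 ⇒ N_floor = 1079 N, so the maximum friction is μ_s·N_floor = 0.5×1079 = 539.5 N. ΣFx = 0 ⇒ N_wall = f, so at the slipping point N = 539.5 N.
Substituting: 539.5×4.604 = 545.1 + 579.3·d ⇒ d = (2484 − 545.1) / 579.3 = 3.35 m.

d ≈ 3.35 m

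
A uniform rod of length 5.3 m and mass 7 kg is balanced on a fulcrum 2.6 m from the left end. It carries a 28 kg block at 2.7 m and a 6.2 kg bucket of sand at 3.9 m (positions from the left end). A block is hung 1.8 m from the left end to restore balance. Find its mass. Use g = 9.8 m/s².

About the fulcrum (at 2.6 m from the left end):
Beam weight: 7 × 9.8 = 68.6 N down at 2.65 m → arm 0.05 m, τ = 68.6 × 0.05 = 3.43 N·m clockwise.
Block: 28 × 9.8 = 274.4 N down at 2.7 m → arm 0.1 m, τ = 274.4 × 0.1 = 27.44 N·m clockwise.
Bucket of sand: 6.2 × 9.8 = 60.76 N down at 3.9 m → arm 1.3 m, τ = 60.76 × 1.3 = 78.99 N·m clockwise.
Net moment of known loads = 109.9 N·m clockwise.
An unknown mass m at 1.8 m has arm 0.8 m; its moment is m·g·0.8 counterclockwise.
Balancing moments: m × 9.8 × 0.8 = 109.9, giving m = 109.9 / (9.8 × 0.8) = 14 kg.

m ≈ 14 kg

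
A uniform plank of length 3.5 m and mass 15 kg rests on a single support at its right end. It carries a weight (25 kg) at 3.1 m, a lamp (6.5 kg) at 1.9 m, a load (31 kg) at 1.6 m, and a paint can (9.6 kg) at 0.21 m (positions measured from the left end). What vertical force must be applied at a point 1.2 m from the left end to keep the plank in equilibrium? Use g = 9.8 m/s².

F ≈ 584 N

Choose the right end as the axis so the unknown pivot reaction has zero arm there.
Beam weight: 15 × 9.8 = 147 N down at 1.75 m → arm 1.75 m, τ = 147 × 1.75 = 257.2 N·m counterclockwise.
Weight: 25 × 9.8 = 245 N down at 3.1 m → arm 0.4 m, τ = 245 × 0.4 = 98 N·m counterclockwise.
Lamp: 6.5 × 9.8 = 63.7 N down at 1.9 m → arm 1.6 m, τ = 63.7 × 1.6 = 101.9 N·m counterclockwise.
Load: 31 × 9.8 = 303.8 N down at 1.6 m → arm 1.9 m, τ = 303.8 × 1.9 = 577.2 N·m counterclockwise.
Paint can: 9.6 × 9.8 = 94.08 N down at 0.21 m → arm 3.29 m, τ = 94.08 × 3.29 = 309.5 N·m counterclockwise.
Net moment of the loads = 1344 N·m counterclockwise.
The upward force F acts at a point 1.2 m from the left end, arm 2.3 m, giving F × 2.3 clockwise.
Στ = 0 ⇒ F × 2.3 = 1344 ⇒ F = 1344 / 2.3 = 584 N.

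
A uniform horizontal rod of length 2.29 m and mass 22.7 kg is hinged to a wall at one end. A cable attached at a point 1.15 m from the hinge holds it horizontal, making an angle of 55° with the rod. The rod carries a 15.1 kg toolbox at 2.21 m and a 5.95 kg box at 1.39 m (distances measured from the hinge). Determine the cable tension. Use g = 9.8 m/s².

About the hinge:
Beam weight: 22.7 × 9.8 = 222.5 N down at 1.145 m → arm 1.145 m, τ = 222.5 × 1.145 = 254.8 N·m clockwise.
Toolbox: 15.1 × 9.8 = 148 N down at 2.21 m → arm 2.21 m, τ = 148 × 2.21 = 327.1 N·m clockwise.
Box: 5.95 × 9.8 = 58.31 N down at 1.39 m → arm 1.39 m, τ = 58.31 × 1.39 = 81.05 N·m clockwise.
Total clockwise load moment = 663 N·m.
The cable tension T acts at 1.15 m; only its component perpendicular to the rod, T sinθ, produces torque. sin 55° = 0.8192.
Στ = 0 ⇒ T × 1.15 × 0.8192 = 663 ⇒ T = 663 / 0.9421 = 704 N.

T ≈ 704 N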